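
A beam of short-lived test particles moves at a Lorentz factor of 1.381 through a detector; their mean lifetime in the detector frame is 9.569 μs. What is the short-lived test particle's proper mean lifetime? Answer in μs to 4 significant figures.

τ₀ ≈ 6.929 μs

γ = 1.381 (given)
Proper time: τ₀ = Δt/γ = 9.569/1.381 = 6.929 μs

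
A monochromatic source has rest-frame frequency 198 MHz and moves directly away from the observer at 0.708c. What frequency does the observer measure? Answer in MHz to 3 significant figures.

Relativistic Doppler: f_obs = f_src √((1−β)/(1+β))
= 198 × √(0.29200/1.7080) = 198 × 0.41347 = 81.9 MHz

f_obs ≈ 81.9 MHz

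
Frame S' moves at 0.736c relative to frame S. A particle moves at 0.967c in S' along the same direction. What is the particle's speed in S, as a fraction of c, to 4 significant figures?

u ≈ 0.9949c

Relativistic velocity addition: u = (u' + v)/(1 + u'v/c²)
= (0.967 + 0.736)/(1 + 0.967×0.736) = 1.703/1.71171 = 0.9949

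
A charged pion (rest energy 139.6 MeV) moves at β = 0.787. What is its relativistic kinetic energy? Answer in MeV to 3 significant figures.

γ = 1/√(1 − 0.787²) = 1.6209
K = (γ − 1)m₀c² = (1.6209 − 1) × 139.6 MeV = 0.62087 × 139.6 MeV = 86.7 MeV

K ≈ 86.7 MeV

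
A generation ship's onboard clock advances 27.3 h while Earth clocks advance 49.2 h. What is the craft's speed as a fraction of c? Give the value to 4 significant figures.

β ≈ 0.8319

γ = Δt/τ₀ = 49.2/27.3 = 1.80220
β = √(1 − 1/γ²) = √(1 − 1/1.80220²) = 0.8319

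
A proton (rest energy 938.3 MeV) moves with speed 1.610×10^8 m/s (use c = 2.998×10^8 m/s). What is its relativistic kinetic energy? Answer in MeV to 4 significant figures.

β = v/c = 1.610×10^8 / 2.998×10^8 = 0.537025
γ = 1/√(1 − 0.537025²) = 1.18544
K = (γ − 1)m₀c² = (1.18544 − 1) × 938.3 MeV = 0.185443 × 938.3 MeV = 174.0 MeV

K ≈ 174.0 MeV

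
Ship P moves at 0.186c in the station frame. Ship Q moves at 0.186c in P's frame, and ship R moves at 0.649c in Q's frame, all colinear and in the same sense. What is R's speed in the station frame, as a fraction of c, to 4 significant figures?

u ≈ 0.8177c

Compose boost 2: (0.186 + 0.186)/(1 + 0.186×0.186) = 0.3720/1.03460 = 0.359561
Compose boost 3: (0.649 + 0.359561)/(1 + 0.649×0.359561) = 1.00856/1.23335 = 0.8177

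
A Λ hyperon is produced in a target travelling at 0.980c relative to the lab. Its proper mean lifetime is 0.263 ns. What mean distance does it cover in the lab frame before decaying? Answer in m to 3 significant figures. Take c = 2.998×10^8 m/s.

d ≈ 0.388 m

γ = 1/√(1 − 0.980²) = 5.0252
Dilated lifetime: Δt = γτ₀ = 5.0252 × 0.263 ns = 1.3216 ns
d = vΔt = 0.980c × 1.3216 ns = 2.9380×10^8 m/s × 1.3216×10^-9 s = 0.388 m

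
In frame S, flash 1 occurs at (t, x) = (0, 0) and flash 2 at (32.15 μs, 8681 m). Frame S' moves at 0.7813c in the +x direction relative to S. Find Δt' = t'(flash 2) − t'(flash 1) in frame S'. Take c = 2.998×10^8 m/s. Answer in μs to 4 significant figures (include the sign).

Δt' ≈ 15.26 μs

γ = 1/√(1 − 0.7813²) = 1.60216
Δt' = γ(Δt − vΔx/c²) = 1.60216 × (32.15 μs − 0.7813×8681 m / (2.998×10^8 m/s))
= 1.60216 × (9.52670 μs) = 15.26 μs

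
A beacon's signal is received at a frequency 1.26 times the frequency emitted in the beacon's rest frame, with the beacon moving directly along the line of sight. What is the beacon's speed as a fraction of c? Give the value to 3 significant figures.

f_obs/f_src = √((1+β)/(1−β)) = 1.26  ⇒  (1+β)/(1−β) = 1.5876
β = |1 − D²|/(1 + D²) = |1 − 1.5876|/(1 + 1.5876) = 0.227

β ≈ 0.227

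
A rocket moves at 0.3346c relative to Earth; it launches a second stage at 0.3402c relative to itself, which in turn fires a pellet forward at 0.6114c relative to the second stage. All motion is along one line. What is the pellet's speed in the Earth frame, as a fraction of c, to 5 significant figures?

u ≈ 0.88823c

Compose boost 2: (0.3402 + 0.3346)/(1 + 0.3402×0.3346) = 0.67480/1.113831 = 0.6058370
Compose boost 3: (0.6114 + 0.6058370)/(1 + 0.6114×0.6058370) = 1.217237/1.370409 = 0.88823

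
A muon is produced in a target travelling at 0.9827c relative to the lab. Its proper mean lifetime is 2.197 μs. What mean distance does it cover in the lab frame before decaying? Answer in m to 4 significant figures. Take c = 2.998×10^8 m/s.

γ = 1/√(1 − 0.9827²) = 5.39944
Dilated lifetime: Δt = γτ₀ = 5.39944 × 2.197 μs = 11.8626 μs
d = vΔt = 0.9827c × 11.8626 μs = 2.94613×10^8 m/s × 1.18626×10^-5 s = 3495 m

d ≈ 3495 m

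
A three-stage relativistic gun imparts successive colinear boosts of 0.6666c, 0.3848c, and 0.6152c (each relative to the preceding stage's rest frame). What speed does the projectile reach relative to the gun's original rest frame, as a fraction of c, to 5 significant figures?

Compose boost 2: (0.3848 + 0.6666)/(1 + 0.3848×0.6666) = 1.0514/1.256508 = 0.8367637
Compose boost 3: (0.6152 + 0.8367637)/(1 + 0.6152×0.8367637) = 1.451964/1.514777 = 0.95853

u ≈ 0.95853c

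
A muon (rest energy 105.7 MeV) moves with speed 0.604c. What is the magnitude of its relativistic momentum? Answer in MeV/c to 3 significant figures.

p ≈ 80.1 MeV/c

γ = 1/√(1 − 0.604²) = 1.2547
p = γβm₀c = 1.2547 × 0.604 × 105.7 MeV/c = 80.1 MeV/c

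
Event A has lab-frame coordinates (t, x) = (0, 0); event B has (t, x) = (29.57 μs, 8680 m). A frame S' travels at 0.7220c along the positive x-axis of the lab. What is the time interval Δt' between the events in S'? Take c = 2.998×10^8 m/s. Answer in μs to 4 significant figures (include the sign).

γ = 1/√(1 − 0.7220²) = 1.44531
Δt' = γ(Δt − vΔx/c²) = 1.44531 × (29.57 μs − 0.7220×8680 m / (2.998×10^8 m/s))
= 1.44531 × (8.66620 μs) = 12.53 μs

Δt' ≈ 12.53 μs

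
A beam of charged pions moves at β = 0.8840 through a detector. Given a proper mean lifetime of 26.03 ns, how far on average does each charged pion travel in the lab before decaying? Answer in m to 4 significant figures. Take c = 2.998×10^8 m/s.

γ = 1/√(1 − 0.8840²) = 2.13910
Dilated lifetime: Δt = γτ₀ = 2.13910 × 26.03 ns = 55.6807 ns
d = vΔt = 0.8840c × 55.6807 ns = 2.65023×10^8 m/s × 5.56807×10^-8 s = 14.76 m

d ≈ 14.76 m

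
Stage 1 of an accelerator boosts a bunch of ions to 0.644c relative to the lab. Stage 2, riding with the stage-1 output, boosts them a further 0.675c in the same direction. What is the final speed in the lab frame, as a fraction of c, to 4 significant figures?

Compose boost 2: (0.675 + 0.644)/(1 + 0.675×0.644) = 1.319/1.43470 = 0.9194

u ≈ 0.9194c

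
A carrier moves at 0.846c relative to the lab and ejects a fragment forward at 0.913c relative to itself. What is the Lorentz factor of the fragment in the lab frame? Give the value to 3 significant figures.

γ ≈ 8.15

u_lab = (0.913 + 0.846)/(1 + 0.913×0.846) = 1.759/1.77240 = 0.992441
γ = 1/√(1 − 0.992441²) = 8.15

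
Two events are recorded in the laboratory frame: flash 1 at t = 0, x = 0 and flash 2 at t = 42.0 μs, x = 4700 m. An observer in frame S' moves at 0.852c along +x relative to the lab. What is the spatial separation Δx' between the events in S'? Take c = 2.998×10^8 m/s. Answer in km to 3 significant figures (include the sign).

γ = 1/√(1 − 0.852²) = 1.9101
Δx' = γ(Δx − vΔt) = 1.9101 × (4700 m − 0.852×(2.998×10^8 m/s)×42.0×10^-6 s)
= 1.9101 × (-6028.0 m) = -11.5 km

Δx' ≈ -11.5 km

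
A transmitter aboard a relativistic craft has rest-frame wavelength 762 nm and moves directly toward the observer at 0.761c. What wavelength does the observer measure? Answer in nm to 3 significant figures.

Relativistic Doppler: λ_obs = λ_src √((1−β)/(1+β))
= 762 × √(0.23900/1.7610) = 762 × 0.36840 = 281 nm

λ_obs ≈ 281 nm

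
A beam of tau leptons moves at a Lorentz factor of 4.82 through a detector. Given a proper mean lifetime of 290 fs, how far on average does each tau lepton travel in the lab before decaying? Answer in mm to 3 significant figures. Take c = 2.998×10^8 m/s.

d ≈ 0.410 mm

β = √(1 − 1/γ²) = √(1 − 1/4.82²) = 0.97824
Dilated lifetime: Δt = γτ₀ = 4.82 × 290 fs = 1397.8 fs
d = vΔt = 0.97824c × 1397.8 fs = 2.9328×10^8 m/s × 1.3978×10^-12 s = 0.410 mm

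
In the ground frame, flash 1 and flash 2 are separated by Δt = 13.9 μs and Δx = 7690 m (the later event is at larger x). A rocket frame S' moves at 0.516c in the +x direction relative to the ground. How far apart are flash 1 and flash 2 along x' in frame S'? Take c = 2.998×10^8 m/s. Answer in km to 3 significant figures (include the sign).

Δx' ≈ 6.47 km

γ = 1/√(1 − 0.516²) = 1.1674
Δx' = γ(Δx − vΔt) = 1.1674 × (7690 m − 0.516×(2.998×10^8 m/s)×13.9×10^-6 s)
= 1.1674 × (5539.7 m) = 6.47 km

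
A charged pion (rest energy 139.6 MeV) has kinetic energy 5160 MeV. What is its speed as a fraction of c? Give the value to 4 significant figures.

β ≈ 0.9997

γ = 1 + K/(m₀c²) = 1 + 5160/139.6 = 37.9628
β = √(1 − 1/γ²) = 0.9997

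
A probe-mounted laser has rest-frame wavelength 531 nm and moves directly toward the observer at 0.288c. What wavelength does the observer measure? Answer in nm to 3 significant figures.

λ_obs ≈ 395 nm

Relativistic Doppler: λ_obs = λ_src √((1−β)/(1+β))
= 531 × √(0.71200/1.2880) = 531 × 0.74350 = 395 nm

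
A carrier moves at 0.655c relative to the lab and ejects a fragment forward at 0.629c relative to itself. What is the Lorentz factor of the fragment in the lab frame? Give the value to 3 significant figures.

γ ≈ 2.40

u_lab = (0.629 + 0.655)/(1 + 0.629×0.655) = 1.284/1.41200 = 0.909352
γ = 1/√(1 − 0.909352²) = 2.40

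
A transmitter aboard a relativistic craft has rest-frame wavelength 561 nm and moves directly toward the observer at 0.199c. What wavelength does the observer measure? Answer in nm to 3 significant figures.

Relativistic Doppler: λ_obs = λ_src √((1−β)/(1+β))
= 561 × √(0.80100/1.1990) = 561 × 0.81735 = 459 nm

λ_obs ≈ 459 nm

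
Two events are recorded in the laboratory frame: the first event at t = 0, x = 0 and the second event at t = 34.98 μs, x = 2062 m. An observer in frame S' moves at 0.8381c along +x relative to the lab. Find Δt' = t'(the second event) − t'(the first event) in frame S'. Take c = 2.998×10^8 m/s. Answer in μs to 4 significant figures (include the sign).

γ = 1/√(1 − 0.8381²) = 1.83312
Δt' = γ(Δt − vΔx/c²) = 1.83312 × (34.98 μs − 0.8381×2062 m / (2.998×10^8 m/s))
= 1.83312 × (29.2156 μs) = 53.56 μs

Δt' ≈ 53.56 μs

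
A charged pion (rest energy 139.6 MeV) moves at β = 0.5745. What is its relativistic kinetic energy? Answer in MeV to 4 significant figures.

γ = 1/√(1 − 0.5745²) = 1.22174
K = (γ − 1)m₀c² = (1.22174 − 1) × 139.6 MeV = 0.221740 × 139.6 MeV = 30.95 MeV

K ≈ 30.95 MeV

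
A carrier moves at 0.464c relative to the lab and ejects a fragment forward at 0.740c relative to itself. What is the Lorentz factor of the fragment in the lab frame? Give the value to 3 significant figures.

γ ≈ 2.25

u_lab = (0.740 + 0.464)/(1 + 0.740×0.464) = 1.204/1.34336 = 0.896260
γ = 1/√(1 − 0.896260²) = 2.25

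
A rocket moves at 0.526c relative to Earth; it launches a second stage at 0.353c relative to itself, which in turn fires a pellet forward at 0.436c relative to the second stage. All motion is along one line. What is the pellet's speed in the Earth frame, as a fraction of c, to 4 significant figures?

Compose boost 2: (0.353 + 0.526)/(1 + 0.353×0.526) = 0.8790/1.18568 = 0.741348
Compose boost 3: (0.436 + 0.741348)/(1 + 0.436×0.741348) = 1.17735/1.32323 = 0.8898

u ≈ 0.8898c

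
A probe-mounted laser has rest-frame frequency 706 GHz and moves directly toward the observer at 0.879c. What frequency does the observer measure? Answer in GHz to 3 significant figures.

f_obs ≈ 2780 GHz

Relativistic Doppler: f_obs = f_src √((1+β)/(1−β))
= 706 × √(1.8790/0.12100) = 706 × 3.9407 = 2780 GHz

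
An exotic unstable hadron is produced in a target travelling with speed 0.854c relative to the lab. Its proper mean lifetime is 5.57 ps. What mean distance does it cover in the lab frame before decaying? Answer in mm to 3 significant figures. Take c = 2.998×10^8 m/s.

d ≈ 2.74 mm

γ = 1/√(1 − 0.854²) = 1.9221
Dilated lifetime: Δt = γτ₀ = 1.9221 × 5.57 ps = 10.706 ps
d = vΔt = 0.854c × 10.706 ps = 2.5603×10^8 m/s × 1.0706×10^-11 s = 2.74 mm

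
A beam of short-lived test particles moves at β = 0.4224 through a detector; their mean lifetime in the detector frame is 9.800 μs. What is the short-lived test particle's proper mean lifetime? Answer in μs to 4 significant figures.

γ = 1/√(1 − 0.4224²) = 1.10325
Proper time: τ₀ = Δt/γ = 9.800/1.10325 = 8.883 μs

τ₀ ≈ 8.883 μs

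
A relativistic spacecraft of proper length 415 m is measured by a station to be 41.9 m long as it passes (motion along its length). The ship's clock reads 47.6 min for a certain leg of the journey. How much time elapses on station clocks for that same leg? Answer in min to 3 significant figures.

Length contraction ⇒ γ = L₀/L = 415/41.9 = 9.9045
Time dilation: Δt = γτ₀ = 9.9045 × 47.6 min = 471 min

Δt ≈ 471 min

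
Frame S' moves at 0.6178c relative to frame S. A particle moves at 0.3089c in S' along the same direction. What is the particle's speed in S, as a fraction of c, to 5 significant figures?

Relativistic velocity addition: u = (u' + v)/(1 + u'v/c²)
= (0.3089 + 0.6178)/(1 + 0.3089×0.6178) = 0.92670/1.190838 = 0.77819

u ≈ 0.77819c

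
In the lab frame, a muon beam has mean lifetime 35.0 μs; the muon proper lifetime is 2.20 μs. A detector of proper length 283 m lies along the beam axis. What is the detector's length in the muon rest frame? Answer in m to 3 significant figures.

L ≈ 17.8 m

Time dilation ⇒ γ = Δt/τ₀ = 35.0/2.20 = 15.909
Length contraction: L = L₀/γ = 283/15.909 = 17.8 m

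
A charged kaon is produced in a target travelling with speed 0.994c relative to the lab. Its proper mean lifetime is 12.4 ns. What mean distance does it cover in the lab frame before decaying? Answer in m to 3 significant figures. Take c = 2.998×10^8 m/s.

γ = 1/√(1 − 0.994²) = 9.1424
Dilated lifetime: Δt = γτ₀ = 9.1424 × 12.4 ns = 113.37 ns
d = vΔt = 0.994c × 113.37 ns = 2.9800×10^8 m/s × 1.1337×10^-7 s = 33.8 m

d ≈ 33.8 m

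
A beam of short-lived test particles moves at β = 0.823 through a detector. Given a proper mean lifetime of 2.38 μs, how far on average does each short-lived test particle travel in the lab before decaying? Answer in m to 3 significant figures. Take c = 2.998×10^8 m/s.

γ = 1/√(1 − 0.823²) = 1.7604
Dilated lifetime: Δt = γτ₀ = 1.7604 × 2.38 μs = 4.1898 μs
d = vΔt = 0.823c × 4.1898 μs = 2.4674×10^8 m/s × 4.1898×10^-6 s = 1030 m

d ≈ 1030 m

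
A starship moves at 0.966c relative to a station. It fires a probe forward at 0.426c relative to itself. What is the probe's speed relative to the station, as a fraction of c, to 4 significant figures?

Relativistic velocity addition: u = (u' + v)/(1 + u'v/c²)
= (0.426 + 0.966)/(1 + 0.426×0.966) = 1.392/1.41152 = 0.9862

u ≈ 0.9862c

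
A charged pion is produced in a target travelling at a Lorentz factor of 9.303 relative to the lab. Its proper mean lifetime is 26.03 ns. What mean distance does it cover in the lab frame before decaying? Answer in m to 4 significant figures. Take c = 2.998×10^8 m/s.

β = √(1 − 1/γ²) = √(1 − 1/9.303²) = 0.994206
Dilated lifetime: Δt = γτ₀ = 9.303 × 26.03 ns = 242.157 ns
d = vΔt = 0.994206c × 242.157 ns = 2.98063×10^8 m/s × 2.42157×10^-7 s = 72.18 m

d ≈ 72.18 m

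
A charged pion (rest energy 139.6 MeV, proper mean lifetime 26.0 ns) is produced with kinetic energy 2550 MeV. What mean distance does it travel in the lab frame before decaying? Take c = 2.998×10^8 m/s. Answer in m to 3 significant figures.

d ≈ 150 m

γ = 1 + K/(m₀c²) = 1 + 2550/139.6 = 19.266
β = √(1 − 1/γ²) = 0.99865
Dilated lifetime: γτ₀ = 19.266 × 26.0 ns = 500.93 ns
d = βc·γτ₀ = 0.99865 × (2.998×10^8 m/s) × 5.0093×10^-7 s = 150 m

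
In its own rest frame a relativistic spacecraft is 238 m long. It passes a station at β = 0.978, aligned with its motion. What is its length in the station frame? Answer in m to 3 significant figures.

γ = 1/√(1 − 0.978²) = 4.7938
Length contraction: L = L₀/γ = 238/4.7938 = 49.6 m

L ≈ 49.6 m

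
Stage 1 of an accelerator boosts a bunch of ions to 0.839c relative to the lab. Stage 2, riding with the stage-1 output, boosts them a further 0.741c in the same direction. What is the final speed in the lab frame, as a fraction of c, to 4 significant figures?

Compose boost 2: (0.741 + 0.839)/(1 + 0.741×0.839) = 1.580/1.62170 = 0.9743

u ≈ 0.9743c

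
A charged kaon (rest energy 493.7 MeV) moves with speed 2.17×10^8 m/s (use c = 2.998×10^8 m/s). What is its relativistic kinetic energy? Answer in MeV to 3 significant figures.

β = v/c = 2.17×10^8 / 2.998×10^8 = 0.72382
γ = 1/√(1 − 0.72382²) = 1.4493
K = (γ − 1)m₀c² = (1.4493 − 1) × 493.7 MeV = 0.44929 × 493.7 MeV = 222 MeV

K ≈ 222 MeV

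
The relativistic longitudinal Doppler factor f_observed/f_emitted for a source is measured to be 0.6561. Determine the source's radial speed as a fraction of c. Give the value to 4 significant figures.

β ≈ 0.3981

f_obs/f_src = √((1−β)/(1+β)) = 0.6561  ⇒  (1−β)/(1+β) = 0.430467
β = |1 − D²|/(1 + D²) = |1 − 0.430467|/(1 + 0.430467) = 0.3981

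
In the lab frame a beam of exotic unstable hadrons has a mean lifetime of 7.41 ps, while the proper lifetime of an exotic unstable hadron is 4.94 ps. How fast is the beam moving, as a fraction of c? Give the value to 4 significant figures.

γ = Δt/τ₀ = 7.41/4.94 = 1.50000
β = √(1 − 1/γ²) = √(1 − 1/1.50000²) = 0.7454

β ≈ 0.7454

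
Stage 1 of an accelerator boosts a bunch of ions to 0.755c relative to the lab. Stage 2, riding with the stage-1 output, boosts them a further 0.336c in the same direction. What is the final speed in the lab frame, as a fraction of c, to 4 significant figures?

Compose boost 2: (0.336 + 0.755)/(1 + 0.336×0.755) = 1.091/1.25368 = 0.8702

u ≈ 0.8702c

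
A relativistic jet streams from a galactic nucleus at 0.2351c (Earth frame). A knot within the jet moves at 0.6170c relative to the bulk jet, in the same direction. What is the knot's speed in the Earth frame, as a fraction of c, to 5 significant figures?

Relativistic velocity addition: u = (u' + v)/(1 + u'v/c²)
= (0.6170 + 0.2351)/(1 + 0.6170×0.2351) = 0.85210/1.145057 = 0.74416

u ≈ 0.74416c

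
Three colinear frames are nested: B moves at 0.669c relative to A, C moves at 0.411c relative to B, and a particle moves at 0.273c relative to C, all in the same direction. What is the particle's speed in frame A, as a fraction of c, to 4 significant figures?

u ≈ 0.9097c

Compose boost 2: (0.411 + 0.669)/(1 + 0.411×0.669) = 1.080/1.27496 = 0.847086
Compose boost 3: (0.273 + 0.847086)/(1 + 0.273×0.847086) = 1.12009/1.23125 = 0.9097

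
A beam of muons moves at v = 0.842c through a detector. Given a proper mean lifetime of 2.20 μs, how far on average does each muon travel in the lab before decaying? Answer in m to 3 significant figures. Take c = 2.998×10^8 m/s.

d ≈ 1030 m

γ = 1/√(1 − 0.842²) = 1.8536
Dilated lifetime: Δt = γτ₀ = 1.8536 × 2.20 μs = 4.0780 μs
d = vΔt = 0.842c × 4.0780 μs = 2.5243×10^8 m/s × 4.0780×10^-6 s = 1030 m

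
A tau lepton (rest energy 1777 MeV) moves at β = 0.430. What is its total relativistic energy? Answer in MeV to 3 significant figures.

E ≈ 1970 MeV

γ = 1/√(1 − 0.430²) = 1.1076
E = γm₀c² = 1.1076 × 1777 MeV = 1970 MeV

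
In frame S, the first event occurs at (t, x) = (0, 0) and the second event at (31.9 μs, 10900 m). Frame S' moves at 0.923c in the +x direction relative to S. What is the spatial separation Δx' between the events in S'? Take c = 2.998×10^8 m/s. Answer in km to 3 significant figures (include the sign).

Δx' ≈ 5.39 km

γ = 1/√(1 − 0.923²) = 2.5988
Δx' = γ(Δx − vΔt) = 2.5988 × (10900 m − 0.923×(2.998×10^8 m/s)×31.9×10^-6 s)
= 2.5988 × (2072.8 m) = 5.39 km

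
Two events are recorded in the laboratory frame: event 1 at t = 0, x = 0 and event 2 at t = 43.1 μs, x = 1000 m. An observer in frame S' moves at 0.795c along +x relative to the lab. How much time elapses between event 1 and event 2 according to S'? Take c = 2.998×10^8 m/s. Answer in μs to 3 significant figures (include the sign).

Δt' ≈ 66.7 μs

γ = 1/√(1 − 0.795²) = 1.6485
Δt' = γ(Δt − vΔx/c²) = 1.6485 × (43.1 μs − 0.795×1000 m / (2.998×10^8 m/s))
= 1.6485 × (40.448 μs) = 66.7 μs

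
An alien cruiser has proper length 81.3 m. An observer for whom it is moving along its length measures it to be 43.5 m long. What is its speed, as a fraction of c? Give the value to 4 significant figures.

β ≈ 0.8448

γ = L₀/L = 81.3/43.5 = 1.86897
β = √(1 − 1/γ²) = 0.8448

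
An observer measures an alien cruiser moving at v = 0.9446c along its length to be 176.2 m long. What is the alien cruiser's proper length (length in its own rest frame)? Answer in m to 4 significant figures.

L₀ ≈ 536.8 m

γ = 1/√(1 − 0.9446²) = 3.04670
L₀ = γL = 3.04670 × 176.2 = 536.8 m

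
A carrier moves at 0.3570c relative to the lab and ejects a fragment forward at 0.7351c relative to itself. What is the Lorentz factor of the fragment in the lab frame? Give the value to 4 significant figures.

u_lab = (0.7351 + 0.3570)/(1 + 0.7351×0.3570) = 1.0921/1.262431 = 0.8650772
γ = 1/√(1 − 0.8650772²) = 1.993

γ ≈ 1.993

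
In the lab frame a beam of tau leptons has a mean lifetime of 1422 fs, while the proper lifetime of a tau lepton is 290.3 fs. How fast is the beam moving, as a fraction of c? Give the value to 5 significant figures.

β ≈ 0.97894

γ = Δt/τ₀ = 1422/290.3 = 4.898381
β = √(1 − 1/γ²) = √(1 − 1/4.898381²) = 0.97894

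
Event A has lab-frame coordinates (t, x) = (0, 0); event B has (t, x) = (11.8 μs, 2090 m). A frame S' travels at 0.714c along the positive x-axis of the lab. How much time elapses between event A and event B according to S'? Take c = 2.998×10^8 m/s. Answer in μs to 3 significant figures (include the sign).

γ = 1/√(1 − 0.714²) = 1.4283
Δt' = γ(Δt − vΔx/c²) = 1.4283 × (11.8 μs − 0.714×2090 m / (2.998×10^8 m/s))
= 1.4283 × (6.8225 μs) = 9.74 μs

Δt' ≈ 9.74 μs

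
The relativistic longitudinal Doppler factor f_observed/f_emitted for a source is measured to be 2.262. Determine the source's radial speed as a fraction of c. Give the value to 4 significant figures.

β ≈ 0.6730

f_obs/f_src = √((1+β)/(1−β)) = 2.262  ⇒  (1+β)/(1−β) = 5.11664
β = |1 − D²|/(1 + D²) = |1 − 5.11664|/(1 + 5.11664) = 0.6730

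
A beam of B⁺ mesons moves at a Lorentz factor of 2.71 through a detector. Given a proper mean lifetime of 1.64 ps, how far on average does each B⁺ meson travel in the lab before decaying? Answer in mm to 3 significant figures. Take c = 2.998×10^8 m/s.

d ≈ 1.24 mm

β = √(1 − 1/γ²) = √(1 − 1/2.71²) = 0.92943
Dilated lifetime: Δt = γτ₀ = 2.71 × 1.64 ps = 4.4444 ps
d = vΔt = 0.92943c × 4.4444 ps = 2.7864×10^8 m/s × 4.4444×10^-12 s = 1.24 mm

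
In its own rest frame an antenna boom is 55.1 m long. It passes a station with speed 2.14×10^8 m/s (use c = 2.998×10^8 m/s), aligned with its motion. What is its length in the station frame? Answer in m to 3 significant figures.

L ≈ 38.6 m

β = v/c = 2.14×10^8 / 2.998×10^8 = 0.71381
γ = 1/√(1 − 0.71381²) = 1.4279
Length contraction: L = L₀/γ = 55.1/1.4279 = 38.6 m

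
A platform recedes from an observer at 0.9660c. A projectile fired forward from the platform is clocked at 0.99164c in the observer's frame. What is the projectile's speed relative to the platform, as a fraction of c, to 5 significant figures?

Inverse velocity addition: u' = (u − v)/(1 − uv/c²)
= (0.99164 − 0.9660)/(1 − 0.99164×0.9660) = 0.025640/0.04207576 = 0.60938

u' ≈ 0.60938c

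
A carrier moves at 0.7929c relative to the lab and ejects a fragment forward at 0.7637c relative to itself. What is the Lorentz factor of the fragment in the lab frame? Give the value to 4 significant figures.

γ ≈ 4.081

u_lab = (0.7637 + 0.7929)/(1 + 0.7637×0.7929) = 1.5566/1.605538 = 0.9695194
γ = 1/√(1 − 0.9695194²) = 4.081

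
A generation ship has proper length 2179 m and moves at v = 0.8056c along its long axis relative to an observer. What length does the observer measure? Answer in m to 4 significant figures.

γ = 1/√(1 − 0.8056²) = 1.68788
Length contraction: L = L₀/γ = 2179/1.68788 = 1291 m

L ≈ 1291 m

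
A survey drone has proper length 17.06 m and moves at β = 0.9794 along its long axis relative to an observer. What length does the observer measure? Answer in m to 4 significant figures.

L ≈ 3.445 m

γ = 1/√(1 − 0.9794²) = 4.95222
Length contraction: L = L₀/γ = 17.06/4.95222 = 3.445 m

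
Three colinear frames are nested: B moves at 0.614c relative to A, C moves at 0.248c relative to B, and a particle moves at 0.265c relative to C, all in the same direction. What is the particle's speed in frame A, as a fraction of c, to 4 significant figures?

u ≈ 0.8455c

Compose boost 2: (0.248 + 0.614)/(1 + 0.248×0.614) = 0.8620/1.15227 = 0.748087
Compose boost 3: (0.265 + 0.748087)/(1 + 0.265×0.748087) = 1.01309/1.19824 = 0.8455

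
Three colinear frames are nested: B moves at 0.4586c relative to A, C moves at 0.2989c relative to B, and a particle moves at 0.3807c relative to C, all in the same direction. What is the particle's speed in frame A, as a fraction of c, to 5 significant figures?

u ≈ 0.83509c

Compose boost 2: (0.2989 + 0.4586)/(1 + 0.2989×0.4586) = 0.75750/1.137076 = 0.6661827
Compose boost 3: (0.3807 + 0.6661827)/(1 + 0.3807×0.6661827) = 1.046883/1.253616 = 0.83509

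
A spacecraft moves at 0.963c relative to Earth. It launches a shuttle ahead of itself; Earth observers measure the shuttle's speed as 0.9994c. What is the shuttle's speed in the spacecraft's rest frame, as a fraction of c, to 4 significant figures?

u' ≈ 0.9687c

Inverse velocity addition: u' = (u − v)/(1 − uv/c²)
= (0.9994 − 0.963)/(1 − 0.9994×0.963) = 0.03640/0.0375778 = 0.9687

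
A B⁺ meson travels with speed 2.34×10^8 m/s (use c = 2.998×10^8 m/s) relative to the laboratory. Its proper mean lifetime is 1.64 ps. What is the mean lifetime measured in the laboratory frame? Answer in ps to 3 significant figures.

β = v/c = 2.34×10^8 / 2.998×10^8 = 0.78052
γ = 1/√(1 − 0.78052²) = 1.5997
Time dilation: Δt = γτ₀ = 1.5997 × 1.64 ps = 2.62 ps

Δt ≈ 2.62 ps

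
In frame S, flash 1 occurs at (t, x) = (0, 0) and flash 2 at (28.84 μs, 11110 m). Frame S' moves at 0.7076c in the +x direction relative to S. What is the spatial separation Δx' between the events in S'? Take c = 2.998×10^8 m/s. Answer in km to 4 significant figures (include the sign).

Δx' ≈ 7.065 km

γ = 1/√(1 − 0.7076²) = 1.41520
Δx' = γ(Δx − vΔt) = 1.41520 × (11110 m − 0.7076×(2.998×10^8 m/s)×28.84×10^-6 s)
= 1.41520 × (4991.93 m) = 7.065 km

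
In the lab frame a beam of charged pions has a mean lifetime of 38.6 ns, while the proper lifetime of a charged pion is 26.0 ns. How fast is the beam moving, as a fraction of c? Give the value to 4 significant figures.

β ≈ 0.7391

γ = Δt/τ₀ = 38.6/26.0 = 1.48462
β = √(1 − 1/γ²) = √(1 − 1/1.48462²) = 0.7391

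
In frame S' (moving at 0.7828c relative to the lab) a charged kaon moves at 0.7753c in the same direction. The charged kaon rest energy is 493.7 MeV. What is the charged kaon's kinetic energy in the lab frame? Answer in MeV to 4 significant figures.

K ≈ 1525 MeV

u_lab = (0.7753 + 0.7828)/(1 + 0.7753×0.7828) = 0.9696280
γ = 1/√(1 − 0.9696280²) = 4.08857
K = (γ − 1)m₀c² = (4.08857 − 1) × 493.7 = 3.08857 × 493.7 = 1525 MeV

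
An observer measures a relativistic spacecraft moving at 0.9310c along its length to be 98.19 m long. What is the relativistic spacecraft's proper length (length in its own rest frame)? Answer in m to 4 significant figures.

γ = 1/√(1 − 0.9310²) = 2.73958
L₀ = γL = 2.73958 × 98.19 = 269.0 m

L₀ ≈ 269.0 m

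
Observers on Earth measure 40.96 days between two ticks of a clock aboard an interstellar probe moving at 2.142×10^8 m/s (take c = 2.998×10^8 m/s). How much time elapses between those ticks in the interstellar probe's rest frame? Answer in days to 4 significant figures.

τ₀ ≈ 28.66 days

β = v/c = 2.142×10^8 / 2.998×10^8 = 0.714476
γ = 1/√(1 − 0.714476²) = 1.42927
Proper time: τ₀ = Δt/γ = 40.96/1.42927 = 28.66 days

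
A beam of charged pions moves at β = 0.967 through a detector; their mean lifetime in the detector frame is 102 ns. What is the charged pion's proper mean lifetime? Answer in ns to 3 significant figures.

τ₀ ≈ 26.0 ns

γ = 1/√(1 − 0.967²) = 3.9250
Proper time: τ₀ = Δt/γ = 102/3.9250 = 26.0 ns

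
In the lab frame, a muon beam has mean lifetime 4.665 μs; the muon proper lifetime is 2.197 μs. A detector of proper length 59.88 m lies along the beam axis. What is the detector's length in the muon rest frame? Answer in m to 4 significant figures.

L ≈ 28.20 m

Time dilation ⇒ γ = Δt/τ₀ = 4.665/2.197 = 2.12335
Length contraction: L = L₀/γ = 59.88/2.12335 = 28.20 m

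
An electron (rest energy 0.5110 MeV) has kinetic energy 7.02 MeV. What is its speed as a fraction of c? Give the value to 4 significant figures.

γ = 1 + K/(m₀c²) = 1 + 7.02/0.5110 = 14.7378
β = √(1 − 1/γ²) = 0.9977

β ≈ 0.9977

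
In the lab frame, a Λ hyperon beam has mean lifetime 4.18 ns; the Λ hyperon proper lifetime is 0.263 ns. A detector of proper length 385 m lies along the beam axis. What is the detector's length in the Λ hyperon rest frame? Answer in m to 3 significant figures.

L ≈ 24.2 m

Time dilation ⇒ γ = Δt/τ₀ = 4.18/0.263 = 15.894
Length contraction: L = L₀/γ = 385/15.894 = 24.2 m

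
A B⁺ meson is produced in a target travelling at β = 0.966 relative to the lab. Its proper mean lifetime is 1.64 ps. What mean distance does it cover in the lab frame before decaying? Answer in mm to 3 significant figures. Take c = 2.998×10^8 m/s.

γ = 1/√(1 − 0.966²) = 3.8678
Dilated lifetime: Δt = γτ₀ = 3.8678 × 1.64 ps = 6.3433 ps
d = vΔt = 0.966c × 6.3433 ps = 2.8961×10^8 m/s × 6.3433×10^-12 s = 1.84 mm

d ≈ 1.84 mm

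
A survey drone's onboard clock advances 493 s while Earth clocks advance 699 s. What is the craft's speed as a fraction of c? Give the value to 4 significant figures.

γ = Δt/τ₀ = 699/493 = 1.41785
β = √(1 − 1/γ²) = √(1 − 1/1.41785²) = 0.7089

β ≈ 0.7089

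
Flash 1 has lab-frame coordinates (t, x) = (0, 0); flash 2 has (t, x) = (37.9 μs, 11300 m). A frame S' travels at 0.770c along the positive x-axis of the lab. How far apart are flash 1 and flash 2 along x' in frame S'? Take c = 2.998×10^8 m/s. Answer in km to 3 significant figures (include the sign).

Δx' ≈ 4.00 km

γ = 1/√(1 − 0.770²) = 1.5673
Δx' = γ(Δx − vΔt) = 1.5673 × (11300 m − 0.770×(2.998×10^8 m/s)×37.9×10^-6 s)
= 1.5673 × (2550.9 m) = 4.00 km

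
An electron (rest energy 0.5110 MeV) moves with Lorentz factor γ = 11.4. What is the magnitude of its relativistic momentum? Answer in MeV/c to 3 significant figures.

β = √(1 − 1/γ²) = √(1 − 1/11.4²) = 0.99615
p = γβm₀c = 11.4 × 0.99615 × 0.5110 MeV/c = 5.80 MeV/c

p ≈ 5.80 MeV/c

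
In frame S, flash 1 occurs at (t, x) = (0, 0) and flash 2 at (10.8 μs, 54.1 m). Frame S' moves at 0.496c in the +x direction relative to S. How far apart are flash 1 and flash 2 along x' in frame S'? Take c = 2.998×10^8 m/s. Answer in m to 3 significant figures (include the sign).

γ = 1/√(1 − 0.496²) = 1.1516
Δx' = γ(Δx − vΔt) = 1.1516 × (54.1 m − 0.496×(2.998×10^8 m/s)×10.8×10^-6 s)
= 1.1516 × (-1551.9 m) = -1790 m

Δx' ≈ -1790 m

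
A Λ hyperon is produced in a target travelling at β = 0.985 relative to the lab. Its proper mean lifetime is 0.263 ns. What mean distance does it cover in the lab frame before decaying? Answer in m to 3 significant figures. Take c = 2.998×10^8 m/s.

γ = 1/√(1 − 0.985²) = 5.7953
Dilated lifetime: Δt = γτ₀ = 5.7953 × 0.263 ns = 1.5242 ns
d = vΔt = 0.985c × 1.5242 ns = 2.9530×10^8 m/s × 1.5242×10^-9 s = 0.450 m

d ≈ 0.450 m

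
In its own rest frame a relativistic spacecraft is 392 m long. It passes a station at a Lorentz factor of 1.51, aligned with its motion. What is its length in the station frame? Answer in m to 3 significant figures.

γ = 1.51 (given)
Length contraction: L = L₀/γ = 392/1.51 = 260 m

L ≈ 260 m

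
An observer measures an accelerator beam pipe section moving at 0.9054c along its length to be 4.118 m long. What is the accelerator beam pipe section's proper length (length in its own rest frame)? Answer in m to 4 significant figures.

γ = 1/√(1 − 0.9054²) = 2.35538
L₀ = γL = 2.35538 × 4.118 = 9.699 m

L₀ ≈ 9.699 m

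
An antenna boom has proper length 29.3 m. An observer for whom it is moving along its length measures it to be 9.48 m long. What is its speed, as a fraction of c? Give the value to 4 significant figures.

β ≈ 0.9462

γ = L₀/L = 29.3/9.48 = 3.09072
β = √(1 − 1/γ²) = 0.9462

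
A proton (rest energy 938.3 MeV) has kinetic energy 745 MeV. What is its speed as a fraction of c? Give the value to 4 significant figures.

β ≈ 0.8302

γ = 1 + K/(m₀c²) = 1 + 745/938.3 = 1.79399
β = √(1 − 1/γ²) = 0.8302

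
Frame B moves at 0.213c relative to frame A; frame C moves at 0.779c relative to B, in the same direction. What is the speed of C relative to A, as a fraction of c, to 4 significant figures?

Compose boost 2: (0.779 + 0.213)/(1 + 0.779×0.213) = 0.9920/1.16593 = 0.8508

u ≈ 0.8508c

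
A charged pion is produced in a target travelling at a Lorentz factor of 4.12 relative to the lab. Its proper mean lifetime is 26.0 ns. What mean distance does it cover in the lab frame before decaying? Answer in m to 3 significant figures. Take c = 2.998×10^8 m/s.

β = √(1 − 1/γ²) = √(1 − 1/4.12²) = 0.97010
Dilated lifetime: Δt = γτ₀ = 4.12 × 26.0 ns = 107.12 ns
d = vΔt = 0.97010c × 107.12 ns = 2.9084×10^8 m/s × 1.0712×10^-7 s = 31.2 m

d ≈ 31.2 m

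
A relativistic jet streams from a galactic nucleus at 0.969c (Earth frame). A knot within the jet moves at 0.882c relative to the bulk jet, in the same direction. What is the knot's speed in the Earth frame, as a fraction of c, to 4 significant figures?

Relativistic velocity addition: u = (u' + v)/(1 + u'v/c²)
= (0.882 + 0.969)/(1 + 0.882×0.969) = 1.851/1.85466 = 0.9980

u ≈ 0.9980c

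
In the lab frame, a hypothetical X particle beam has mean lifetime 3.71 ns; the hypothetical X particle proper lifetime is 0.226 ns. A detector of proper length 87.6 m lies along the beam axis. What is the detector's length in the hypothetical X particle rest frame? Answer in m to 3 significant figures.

Time dilation ⇒ γ = Δt/τ₀ = 3.71/0.226 = 16.416
Length contraction: L = L₀/γ = 87.6/16.416 = 5.34 m

L ≈ 5.34 m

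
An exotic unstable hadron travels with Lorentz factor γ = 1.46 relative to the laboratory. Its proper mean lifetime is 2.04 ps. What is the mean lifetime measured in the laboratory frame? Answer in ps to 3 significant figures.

Δt ≈ 2.98 ps

γ = 1.46 (given)
Time dilation: Δt = γτ₀ = 1.46 × 2.04 ps = 2.98 ps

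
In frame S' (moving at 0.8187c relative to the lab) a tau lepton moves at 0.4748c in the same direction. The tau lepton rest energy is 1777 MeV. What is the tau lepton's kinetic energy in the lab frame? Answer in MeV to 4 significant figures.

u_lab = (0.4748 + 0.8187)/(1 + 0.4748×0.8187) = 0.9314341
γ = 1/√(1 − 0.9314341²) = 2.74793
K = (γ − 1)m₀c² = (2.74793 − 1) × 1777 = 1.74793 × 1777 = 3106 MeV

K ≈ 3106 MeV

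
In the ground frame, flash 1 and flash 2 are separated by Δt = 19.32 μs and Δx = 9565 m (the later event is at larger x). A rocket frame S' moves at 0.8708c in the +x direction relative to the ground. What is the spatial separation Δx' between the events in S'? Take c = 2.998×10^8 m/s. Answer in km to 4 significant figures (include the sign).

Δx' ≈ 9.196 km

γ = 1/√(1 − 0.8708²) = 2.03402
Δx' = γ(Δx − vΔt) = 2.03402 × (9565 m − 0.8708×(2.998×10^8 m/s)×19.32×10^-6 s)
= 2.03402 × (4521.21 m) = 9.196 km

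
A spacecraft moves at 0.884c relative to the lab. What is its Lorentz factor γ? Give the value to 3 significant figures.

γ = 1/√(1 − β²) = 1/√(1 − 0.884²) = 1/√(0.21854) = 2.14

γ ≈ 2.14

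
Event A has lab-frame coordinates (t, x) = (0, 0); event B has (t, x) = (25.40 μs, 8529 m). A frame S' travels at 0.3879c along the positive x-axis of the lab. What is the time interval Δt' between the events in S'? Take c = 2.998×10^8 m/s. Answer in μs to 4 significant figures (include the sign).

Δt' ≈ 15.58 μs

γ = 1/√(1 − 0.3879²) = 1.08495
Δt' = γ(Δt − vΔx/c²) = 1.08495 × (25.40 μs − 0.3879×8529 m / (2.998×10^8 m/s))
= 1.08495 × (14.3646 μs) = 15.58 μs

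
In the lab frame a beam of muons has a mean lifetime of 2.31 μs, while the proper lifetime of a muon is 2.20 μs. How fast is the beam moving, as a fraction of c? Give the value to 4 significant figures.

γ = Δt/τ₀ = 2.31/2.20 = 1.05000
β = √(1 − 1/γ²) = √(1 − 1/1.05000²) = 0.3049

β ≈ 0.3049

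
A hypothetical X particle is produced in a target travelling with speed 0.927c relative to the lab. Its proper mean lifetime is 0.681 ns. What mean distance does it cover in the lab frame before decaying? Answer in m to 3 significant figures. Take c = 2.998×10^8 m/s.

γ = 1/√(1 − 0.927²) = 2.6662
Dilated lifetime: Δt = γτ₀ = 2.6662 × 0.681 ns = 1.8157 ns
d = vΔt = 0.927c × 1.8157 ns = 2.7791×10^8 m/s × 1.8157×10^-9 s = 0.505 m

d ≈ 0.505 m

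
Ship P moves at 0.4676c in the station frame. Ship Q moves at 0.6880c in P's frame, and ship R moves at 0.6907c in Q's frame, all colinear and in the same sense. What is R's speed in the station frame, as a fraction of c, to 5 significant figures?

Compose boost 2: (0.6880 + 0.4676)/(1 + 0.6880×0.4676) = 1.1556/1.321709 = 0.8743227
Compose boost 3: (0.6907 + 0.8743227)/(1 + 0.6907×0.8743227) = 1.565023/1.603895 = 0.97576

u ≈ 0.97576c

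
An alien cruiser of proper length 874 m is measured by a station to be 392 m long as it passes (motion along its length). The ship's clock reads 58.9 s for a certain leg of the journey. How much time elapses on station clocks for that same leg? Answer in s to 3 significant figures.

Δt ≈ 131 s

Length contraction ⇒ γ = L₀/L = 874/392 = 2.2296
Time dilation: Δt = γτ₀ = 2.2296 × 58.9 s = 131 s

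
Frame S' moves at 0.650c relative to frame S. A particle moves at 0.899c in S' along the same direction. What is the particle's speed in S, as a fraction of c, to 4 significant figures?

u ≈ 0.9777c

Relativistic velocity addition: u = (u' + v)/(1 + u'v/c²)
= (0.899 + 0.650)/(1 + 0.899×0.650) = 1.549/1.58435 = 0.9777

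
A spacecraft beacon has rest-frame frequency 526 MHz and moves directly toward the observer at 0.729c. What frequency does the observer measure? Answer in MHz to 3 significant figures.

Relativistic Doppler: f_obs = f_src √((1+β)/(1−β))
= 526 × √(1.7290/0.27100) = 526 × 2.5259 = 1330 MHz

f_obs ≈ 1330 MHz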